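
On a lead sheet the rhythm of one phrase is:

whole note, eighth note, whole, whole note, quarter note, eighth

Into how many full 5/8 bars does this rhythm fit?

5

One bar of 5/8 = 5 eighth notes.
In eighth notes: whole note = 8; eighth note = 1; whole = 8; whole note = 8; quarter note = 2; eighth = 1.
Total: 8 + 1 + 8 + 8 + 2 + 1 = 28.
28 ÷ 5 = 5 complete bars with 3 left over.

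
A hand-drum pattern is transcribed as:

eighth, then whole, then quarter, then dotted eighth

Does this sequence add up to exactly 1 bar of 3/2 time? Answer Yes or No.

One bar of 3/2 = 24 sixteenth notes.
Each duration in sixteenth notes: eighth = 2; whole = 16; quarter = 4; dotted eighth = 3.
Altogether 2 + 16 + 4 + 3 = 25.
25 exceeds 24, so the answer is No.

No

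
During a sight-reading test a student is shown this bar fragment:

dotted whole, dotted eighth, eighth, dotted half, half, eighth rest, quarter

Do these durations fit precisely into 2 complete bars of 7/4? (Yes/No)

No

One bar of 7/4 = 28 sixteenth notes, so 2 bars = 56.
Working in sixteenth notes: dotted whole = 24; dotted eighth = 3; eighth = 2; dotted half = 12; half = 8; eighth rest = 2; quarter = 4.
Adding: 24 + 3 + 2 + 12 + 8 + 2 + 4 = 55.
55 falls short of 56, so the answer is No.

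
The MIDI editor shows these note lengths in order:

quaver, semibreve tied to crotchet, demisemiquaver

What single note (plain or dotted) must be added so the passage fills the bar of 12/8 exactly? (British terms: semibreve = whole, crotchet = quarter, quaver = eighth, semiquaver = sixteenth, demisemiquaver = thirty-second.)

The bar of 12/8 = 48 thirty-second notes.
Convert each value to thirty-second notes: quaver = 4; semibreve tied to crotchet (semibreve + crotchet) = 40; demisemiquaver = 1.
Altogether 4 + 40 + 1 = 45.
Remaining: 48 − 45 = 3 thirty-second notes, which is a dotted sixteenth note.

dotted sixteenth note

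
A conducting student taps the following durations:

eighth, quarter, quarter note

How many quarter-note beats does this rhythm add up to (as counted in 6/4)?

2.5

One quarter-note beat = 2 eighth notes.
Express everything in eighth notes: eighth = 1; quarter = 2; quarter note = 2.
Total: 1 + 2 + 2 = 5.
5 ÷ 2 = 2.5 beats.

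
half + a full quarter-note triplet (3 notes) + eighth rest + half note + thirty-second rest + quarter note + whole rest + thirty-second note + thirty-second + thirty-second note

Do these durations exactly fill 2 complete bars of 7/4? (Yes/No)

No

One bar of 7/4 = 56 thirty-second notes, so 2 bars = 112.
Express everything in thirty-second notes: half = 16; a full quarter-note triplet (3 notes) (three triplet quarters span one half) = 16; eighth rest = 4; half note = 16; thirty-second rest = 1; quarter note = 8; whole rest = 32; thirty-second note = 1; thirty-second = 1; thirty-second note = 1.
Sum: 16 + 16 + 4 + 16 + 1 + 8 + 32 + 1 + 1 + 1 = 96.
96 falls short of 112, so the answer is No.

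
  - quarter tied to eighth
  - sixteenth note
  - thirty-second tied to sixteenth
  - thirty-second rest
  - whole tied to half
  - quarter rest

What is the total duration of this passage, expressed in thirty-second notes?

Working in thirty-second notes: quarter tied to eighth (quarter + eighth) = 12; sixteenth note = 2; thirty-second tied to sixteenth (thirty-second + sixteenth) = 3; thirty-second rest = 1; whole tied to half (whole + half) = 48; quarter rest = 8.
Adding: 12 + 2 + 3 + 1 + 48 + 8 = 74 thirty-second notes.

74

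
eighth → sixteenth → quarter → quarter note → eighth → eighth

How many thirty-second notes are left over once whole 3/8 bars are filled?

One bar of 3/8 = 6 sixteenth notes.
Working in sixteenth notes: eighth = 2; sixteenth = 1; quarter = 4; quarter note = 4; eighth = 2; eighth = 2.
Total: 2 + 1 + 4 + 4 + 2 + 2 = 15.
15 ÷ 6 = 2 complete bars with 3 sixteenth notes remaining = 6 thirty-second notes.

6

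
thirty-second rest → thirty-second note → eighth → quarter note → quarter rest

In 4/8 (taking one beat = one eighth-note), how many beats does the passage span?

One eighth-note beat = 4 thirty-second notes.
Working in thirty-second notes: thirty-second rest = 1; thirty-second note = 1; eighth = 4; quarter note = 8; quarter rest = 8.
Adding: 1 + 1 + 4 + 8 + 8 = 22.
22 ÷ 4 = 5.5 beats.

5.5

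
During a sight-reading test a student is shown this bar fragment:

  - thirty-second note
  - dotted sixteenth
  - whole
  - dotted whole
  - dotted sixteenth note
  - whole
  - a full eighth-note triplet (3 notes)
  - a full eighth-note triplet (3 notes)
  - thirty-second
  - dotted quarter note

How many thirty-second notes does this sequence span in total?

148

In thirty-second notes: thirty-second note = 1; dotted sixteenth = 3; whole = 32; dotted whole = 48; dotted sixteenth note = 3; whole = 32; a full eighth-note triplet (3 notes) (three triplet eighths span one quarter) = 8; a full eighth-note triplet (3 notes) (three triplet eighths span one quarter) = 8; thirty-second = 1; dotted quarter note = 12.
Total: 1 + 3 + 32 + 48 + 3 + 32 + 8 + 8 + 1 + 12 = 148 thirty-second notes.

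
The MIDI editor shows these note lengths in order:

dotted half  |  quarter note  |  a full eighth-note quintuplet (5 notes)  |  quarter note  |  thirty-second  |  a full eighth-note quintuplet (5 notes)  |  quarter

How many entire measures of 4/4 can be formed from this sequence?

2

One bar of 4/4 = 32 thirty-second notes.
Express everything in thirty-second notes: dotted half = 24; quarter note = 8; a full eighth-note quintuplet (5 notes) (five quintuplet eighths span one half) = 16; quarter note = 8; thirty-second = 1; a full eighth-note quintuplet (5 notes) (five quintuplet eighths span one half) = 16; quarter = 8.
Sum: 24 + 8 + 16 + 8 + 1 + 16 + 8 = 81.
81 ÷ 32 = 2 complete bars with 17 left over.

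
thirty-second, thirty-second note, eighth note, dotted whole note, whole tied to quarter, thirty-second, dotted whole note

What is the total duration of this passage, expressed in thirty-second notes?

143

In thirty-second notes: thirty-second = 1; thirty-second note = 1; eighth note = 4; dotted whole note = 48; whole tied to quarter (whole + quarter) = 40; thirty-second = 1; dotted whole note = 48.
Total: 1 + 1 + 4 + 48 + 40 + 1 + 48 = 143 thirty-second notes.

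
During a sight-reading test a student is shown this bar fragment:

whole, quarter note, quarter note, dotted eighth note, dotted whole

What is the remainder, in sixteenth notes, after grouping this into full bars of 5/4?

11

One bar of 5/4 = 20 sixteenth notes.
In sixteenth notes: whole = 16; quarter note = 4; quarter note = 4; dotted eighth note = 3; dotted whole = 24.
Adding: 16 + 4 + 4 + 3 + 24 = 51.
51 ÷ 20 = 2 complete bars with 11 sixteenth notes remaining.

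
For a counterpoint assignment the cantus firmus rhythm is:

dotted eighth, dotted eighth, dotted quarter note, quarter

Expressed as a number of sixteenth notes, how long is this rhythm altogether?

16

Express everything in sixteenth notes: dotted eighth = 3; dotted eighth = 3; dotted quarter note = 6; quarter = 4.
Total: 3 + 3 + 6 + 4 = 16 sixteenth notes.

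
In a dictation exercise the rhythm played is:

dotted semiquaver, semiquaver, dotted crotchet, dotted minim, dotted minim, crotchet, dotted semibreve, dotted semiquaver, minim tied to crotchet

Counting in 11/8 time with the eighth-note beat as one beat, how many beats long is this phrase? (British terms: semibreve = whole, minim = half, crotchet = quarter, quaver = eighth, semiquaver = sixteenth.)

One eighth-note beat = 4 thirty-second notes.
Each duration in thirty-second notes: dotted semiquaver = 3; semiquaver = 2; dotted crotchet = 12; dotted minim = 24; dotted minim = 24; crotchet = 8; dotted semibreve = 48; dotted semiquaver = 3; minim tied to crotchet (minim + crotchet) = 24.
Adding: 3 + 2 + 12 + 24 + 24 + 8 + 48 + 3 + 24 = 148.
148 ÷ 4 = 37 beats.

37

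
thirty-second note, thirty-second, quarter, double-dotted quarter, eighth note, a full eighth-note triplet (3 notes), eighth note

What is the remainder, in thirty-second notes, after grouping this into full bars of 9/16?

One bar of 9/16 = 18 thirty-second notes.
Each duration in thirty-second notes: thirty-second note = 1; thirty-second = 1; quarter = 8; double-dotted quarter = 14; eighth note = 4; a full eighth-note triplet (3 notes) (three triplet eighths span one quarter) = 8; eighth note = 4.
Altogether 1 + 1 + 8 + 14 + 4 + 8 + 4 = 40.
40 ÷ 18 = 2 complete bars with 4 thirty-second notes remaining.

4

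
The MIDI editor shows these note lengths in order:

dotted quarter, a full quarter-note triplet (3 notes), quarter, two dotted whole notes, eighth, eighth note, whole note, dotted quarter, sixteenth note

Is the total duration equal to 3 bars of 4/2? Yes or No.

No

One bar of 4/2 = 32 sixteenth notes, so 3 bars = 96.
In sixteenth notes: dotted quarter = 6; a full quarter-note triplet (3 notes) (three triplet quarters span one half) = 8; quarter = 4; dotted whole note = 24; dotted whole note = 24; eighth = 2; eighth note = 2; whole note = 16; dotted quarter = 6; sixteenth note = 1.
Adding: 6 + 8 + 4 + 24 + 24 + 2 + 2 + 16 + 6 + 1 = 93.
93 falls short of 96, so the answer is No.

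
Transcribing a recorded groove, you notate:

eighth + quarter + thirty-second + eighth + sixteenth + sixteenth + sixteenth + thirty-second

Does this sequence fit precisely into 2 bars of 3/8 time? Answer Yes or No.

Yes

One bar of 3/8 = 12 thirty-second notes, so 2 bars = 24.
Convert each value to thirty-second notes: eighth = 4; quarter = 8; thirty-second = 1; eighth = 4; sixteenth = 2; sixteenth = 2; sixteenth = 2; thirty-second = 1.
Adding: 4 + 8 + 1 + 4 + 2 + 2 + 2 + 1 = 24.
24 equals 24, so the answer is Yes.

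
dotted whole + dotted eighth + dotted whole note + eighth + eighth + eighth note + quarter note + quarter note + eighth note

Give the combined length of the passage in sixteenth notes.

Convert each value to sixteenth notes: dotted whole = 24; dotted eighth = 3; dotted whole note = 24; eighth = 2; eighth = 2; eighth note = 2; quarter note = 4; quarter note = 4; eighth note = 2.
Altogether 24 + 3 + 24 + 2 + 2 + 2 + 4 + 4 + 2 = 67 sixteenth notes.

67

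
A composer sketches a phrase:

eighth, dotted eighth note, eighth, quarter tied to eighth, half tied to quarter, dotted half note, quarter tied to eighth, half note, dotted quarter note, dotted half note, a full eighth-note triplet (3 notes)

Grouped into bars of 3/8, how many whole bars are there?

One bar of 3/8 = 6 sixteenth notes.
Each duration in sixteenth notes: eighth = 2; dotted eighth note = 3; eighth = 2; quarter tied to eighth (quarter + eighth) = 6; half tied to quarter (half + quarter) = 12; dotted half note = 12; quarter tied to eighth (quarter + eighth) = 6; half note = 8; dotted quarter note = 6; dotted half note = 12; a full eighth-note triplet (3 notes) (three triplet eighths span one quarter) = 4.
Adding: 2 + 3 + 2 + 6 + 12 + 12 + 6 + 8 + 6 + 12 + 4 = 73.
73 ÷ 6 = 12 complete bars with 1 left over.

12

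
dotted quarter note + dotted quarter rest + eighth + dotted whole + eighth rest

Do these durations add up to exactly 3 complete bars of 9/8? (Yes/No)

One bar of 9/8 = 9 eighth notes, so 3 bars = 27.
Convert each value to eighth notes: dotted quarter note = 3; dotted quarter rest = 3; eighth = 1; dotted whole = 12; eighth rest = 1.
Sum: 3 + 3 + 1 + 12 + 1 = 20.
20 falls short of 27, so the answer is No.

No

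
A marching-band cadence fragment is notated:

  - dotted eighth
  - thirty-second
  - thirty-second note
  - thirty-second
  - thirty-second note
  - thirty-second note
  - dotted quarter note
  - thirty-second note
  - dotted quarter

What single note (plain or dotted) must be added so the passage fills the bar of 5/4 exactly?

The bar of 5/4 = 40 thirty-second notes.
Express everything in thirty-second notes: dotted eighth = 6; thirty-second = 1; thirty-second note = 1; thirty-second = 1; thirty-second note = 1; thirty-second note = 1; dotted quarter note = 12; thirty-second note = 1; dotted quarter = 12.
Adding: 6 + 1 + 1 + 1 + 1 + 1 + 12 + 1 + 12 = 36.
Remaining: 40 − 36 = 4 thirty-second notes, which is a eighth note.

eighth note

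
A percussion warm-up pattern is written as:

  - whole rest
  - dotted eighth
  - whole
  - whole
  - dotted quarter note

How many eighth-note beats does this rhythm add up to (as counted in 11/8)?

One eighth-note beat = 2 sixteenth notes.
Each duration in sixteenth notes: whole rest = 16; dotted eighth = 3; whole = 16; whole = 16; dotted quarter note = 6.
Total: 16 + 3 + 16 + 16 + 6 = 57.
57 ÷ 2 = 28.5 beats.

28.5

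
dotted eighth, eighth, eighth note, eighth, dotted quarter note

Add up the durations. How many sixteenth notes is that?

15

Convert each value to sixteenth notes: dotted eighth = 3; eighth = 2; eighth note = 2; eighth = 2; dotted quarter note = 6.
Total: 3 + 2 + 2 + 2 + 6 = 15 sixteenth notes.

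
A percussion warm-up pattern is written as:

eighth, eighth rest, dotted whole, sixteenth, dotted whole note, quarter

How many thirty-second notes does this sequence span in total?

114

Each duration in thirty-second notes: eighth = 4; eighth rest = 4; dotted whole = 48; sixteenth = 2; dotted whole note = 48; quarter = 8.
Adding: 4 + 4 + 48 + 2 + 48 + 8 = 114 thirty-second notes.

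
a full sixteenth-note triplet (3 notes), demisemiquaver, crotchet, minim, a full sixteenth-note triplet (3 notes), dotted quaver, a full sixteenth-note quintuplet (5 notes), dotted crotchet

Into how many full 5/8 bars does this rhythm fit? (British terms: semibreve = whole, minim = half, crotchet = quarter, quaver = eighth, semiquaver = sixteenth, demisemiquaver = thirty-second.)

One bar of 5/8 = 20 thirty-second notes.
Express everything in thirty-second notes: a full sixteenth-note triplet (3 notes) (three triplet sixteenths span one eighth) = 4; demisemiquaver = 1; crotchet = 8; minim = 16; a full sixteenth-note triplet (3 notes) (three triplet sixteenths span one eighth) = 4; dotted quaver = 6; a full sixteenth-note quintuplet (5 notes) (five quintuplet sixteenths span one quarter) = 8; dotted crotchet = 12.
Adding: 4 + 1 + 8 + 16 + 4 + 6 + 8 + 12 = 59.
59 ÷ 20 = 2 complete bars with 19 left over.

2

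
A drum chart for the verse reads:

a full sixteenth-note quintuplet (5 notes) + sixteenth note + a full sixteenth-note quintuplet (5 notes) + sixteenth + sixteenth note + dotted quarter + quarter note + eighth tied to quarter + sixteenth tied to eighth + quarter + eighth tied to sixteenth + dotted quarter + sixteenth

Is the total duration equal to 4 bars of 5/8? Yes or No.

No

One bar of 5/8 = 10 sixteenth notes, so 4 bars = 40.
Each duration in sixteenth notes: a full sixteenth-note quintuplet (5 notes) (five quintuplet sixteenths span one quarter) = 4; sixteenth note = 1; a full sixteenth-note quintuplet (5 notes) (five quintuplet sixteenths span one quarter) = 4; sixteenth = 1; sixteenth note = 1; dotted quarter = 6; quarter note = 4; eighth tied to quarter (eighth + quarter) = 6; sixteenth tied to eighth (sixteenth + eighth) = 3; quarter = 4; eighth tied to sixteenth (eighth + sixteenth) = 3; dotted quarter = 6; sixteenth = 1.
Sum: 4 + 1 + 4 + 1 + 1 + 6 + 4 + 6 + 3 + 4 + 3 + 6 + 1 = 44.
44 exceeds 40, so the answer is No.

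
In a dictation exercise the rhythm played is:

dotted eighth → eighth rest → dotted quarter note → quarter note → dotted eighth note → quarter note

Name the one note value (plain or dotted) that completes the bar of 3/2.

The bar of 3/2 = 24 sixteenth notes.
Express everything in sixteenth notes: dotted eighth = 3; eighth rest = 2; dotted quarter note = 6; quarter note = 4; dotted eighth note = 3; quarter note = 4.
Total: 3 + 2 + 6 + 4 + 3 + 4 = 22.
Remaining: 24 − 22 = 2 sixteenth notes, which is a eighth note.

eighth note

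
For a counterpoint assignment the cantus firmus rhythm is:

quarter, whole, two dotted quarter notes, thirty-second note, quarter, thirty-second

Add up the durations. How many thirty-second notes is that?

74

Working in thirty-second notes: quarter = 8; whole = 32; dotted quarter note = 12; dotted quarter note = 12; thirty-second note = 1; quarter = 8; thirty-second = 1.
Altogether 8 + 32 + 12 + 12 + 1 + 8 + 1 = 74 thirty-second notes.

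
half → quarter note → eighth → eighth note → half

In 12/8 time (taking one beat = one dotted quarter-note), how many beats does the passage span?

4

One dotted quarter-note beat = 3 eighth notes.
Each duration in eighth notes: half = 4; quarter note = 2; eighth = 1; eighth note = 1; half = 4.
Total: 4 + 2 + 1 + 1 + 4 = 12.
12 ÷ 3 = 4 beats.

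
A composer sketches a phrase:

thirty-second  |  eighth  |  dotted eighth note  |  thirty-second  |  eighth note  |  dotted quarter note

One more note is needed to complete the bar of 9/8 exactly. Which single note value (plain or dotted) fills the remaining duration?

The bar of 9/8 = 36 thirty-second notes.
Convert each value to thirty-second notes: thirty-second = 1; eighth = 4; dotted eighth note = 6; thirty-second = 1; eighth note = 4; dotted quarter note = 12.
Sum: 1 + 4 + 6 + 1 + 4 + 12 = 28.
Remaining: 36 − 28 = 8 thirty-second notes, which is a quarter note.

quarter note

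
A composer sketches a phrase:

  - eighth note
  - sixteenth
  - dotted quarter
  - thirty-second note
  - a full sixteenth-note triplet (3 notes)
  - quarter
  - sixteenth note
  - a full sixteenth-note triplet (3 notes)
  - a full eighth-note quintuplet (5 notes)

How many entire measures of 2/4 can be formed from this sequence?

One bar of 2/4 = 16 thirty-second notes.
Each duration in thirty-second notes: eighth note = 4; sixteenth = 2; dotted quarter = 12; thirty-second note = 1; a full sixteenth-note triplet (3 notes) (three triplet sixteenths span one eighth) = 4; quarter = 8; sixteenth note = 2; a full sixteenth-note triplet (3 notes) (three triplet sixteenths span one eighth) = 4; a full eighth-note quintuplet (5 notes) (five quintuplet eighths span one half) = 16.
Altogether 4 + 2 + 12 + 1 + 4 + 8 + 2 + 4 + 16 = 53.
53 ÷ 16 = 3 complete bars with 5 left over.

3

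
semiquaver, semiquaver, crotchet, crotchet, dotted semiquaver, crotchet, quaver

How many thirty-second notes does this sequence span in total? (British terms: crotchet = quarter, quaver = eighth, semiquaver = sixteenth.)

35

Working in thirty-second notes: semiquaver = 2; semiquaver = 2; crotchet = 8; crotchet = 8; dotted semiquaver = 3; crotchet = 8; quaver = 4.
Adding: 2 + 2 + 8 + 8 + 3 + 8 + 4 = 35 thirty-second notes.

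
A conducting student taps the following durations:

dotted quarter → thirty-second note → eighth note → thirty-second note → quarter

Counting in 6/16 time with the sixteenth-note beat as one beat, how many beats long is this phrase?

One sixteenth-note beat = 2 thirty-second notes.
Convert each value to thirty-second notes: dotted quarter = 12; thirty-second note = 1; eighth note = 4; thirty-second note = 1; quarter = 8.
Sum: 12 + 1 + 4 + 1 + 8 = 26.
26 ÷ 2 = 13 beats.

13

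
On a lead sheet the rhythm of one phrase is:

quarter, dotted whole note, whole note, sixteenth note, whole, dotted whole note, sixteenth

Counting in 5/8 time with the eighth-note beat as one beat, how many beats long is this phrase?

43

One eighth-note beat = 2 sixteenth notes.
Convert each value to sixteenth notes: quarter = 4; dotted whole note = 24; whole note = 16; sixteenth note = 1; whole = 16; dotted whole note = 24; sixteenth = 1.
Altogether 4 + 24 + 16 + 1 + 16 + 24 + 1 = 86.
86 ÷ 2 = 43 beats.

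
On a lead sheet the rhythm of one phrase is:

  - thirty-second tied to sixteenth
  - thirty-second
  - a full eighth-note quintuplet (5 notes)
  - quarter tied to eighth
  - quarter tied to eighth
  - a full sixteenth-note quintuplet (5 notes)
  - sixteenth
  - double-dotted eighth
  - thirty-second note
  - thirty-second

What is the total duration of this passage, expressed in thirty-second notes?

Express everything in thirty-second notes: thirty-second tied to sixteenth (thirty-second + sixteenth) = 3; thirty-second = 1; a full eighth-note quintuplet (5 notes) (five quintuplet eighths span one half) = 16; quarter tied to eighth (quarter + eighth) = 12; quarter tied to eighth (quarter + eighth) = 12; a full sixteenth-note quintuplet (5 notes) (five quintuplet sixteenths span one quarter) = 8; sixteenth = 2; double-dotted eighth = 7; thirty-second note = 1; thirty-second = 1.
Adding: 3 + 1 + 16 + 12 + 12 + 8 + 2 + 7 + 1 + 1 = 63 thirty-second notes.

63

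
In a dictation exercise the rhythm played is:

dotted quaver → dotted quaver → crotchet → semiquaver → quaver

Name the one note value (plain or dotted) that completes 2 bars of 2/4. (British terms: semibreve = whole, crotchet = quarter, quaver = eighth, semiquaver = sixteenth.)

dotted eighth note

2 bars of 2/4 = 16 sixteenth notes.
Each duration in sixteenth notes: dotted quaver = 3; dotted quaver = 3; crotchet = 4; semiquaver = 1; quaver = 2.
Altogether 3 + 3 + 4 + 1 + 2 = 13.
Remaining: 16 − 13 = 3 sixteenth notes, which is a dotted eighth note.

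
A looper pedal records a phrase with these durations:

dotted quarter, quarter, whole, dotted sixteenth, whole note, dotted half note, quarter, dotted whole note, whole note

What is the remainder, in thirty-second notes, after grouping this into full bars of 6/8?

7

One bar of 6/8 = 24 thirty-second notes.
Each duration in thirty-second notes: dotted quarter = 12; quarter = 8; whole = 32; dotted sixteenth = 3; whole note = 32; dotted half note = 24; quarter = 8; dotted whole note = 48; whole note = 32.
Altogether 12 + 8 + 32 + 3 + 32 + 24 + 8 + 48 + 32 = 199.
199 ÷ 24 = 8 complete bars with 7 thirty-second notes remaining.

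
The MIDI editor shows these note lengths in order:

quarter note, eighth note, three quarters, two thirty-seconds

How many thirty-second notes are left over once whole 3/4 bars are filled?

One bar of 3/4 = 24 thirty-second notes.
Working in thirty-second notes: quarter note = 8; eighth note = 4; quarter = 8; quarter = 8; quarter = 8; thirty-second = 1; thirty-second = 1.
Adding: 8 + 4 + 8 + 8 + 8 + 1 + 1 = 38.
38 ÷ 24 = 1 complete bar with 14 thirty-second notes remaining.

14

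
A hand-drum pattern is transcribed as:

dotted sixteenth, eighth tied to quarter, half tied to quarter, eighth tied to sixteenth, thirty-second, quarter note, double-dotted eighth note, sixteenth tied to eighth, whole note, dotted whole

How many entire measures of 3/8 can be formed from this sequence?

One bar of 3/8 = 12 thirty-second notes.
Express everything in thirty-second notes: dotted sixteenth = 3; eighth tied to quarter (eighth + quarter) = 12; half tied to quarter (half + quarter) = 24; eighth tied to sixteenth (eighth + sixteenth) = 6; thirty-second = 1; quarter note = 8; double-dotted eighth note = 7; sixteenth tied to eighth (sixteenth + eighth) = 6; whole note = 32; dotted whole = 48.
Altogether 3 + 12 + 24 + 6 + 1 + 8 + 7 + 6 + 32 + 48 = 147.
147 ÷ 12 = 12 complete bars with 3 left over.

12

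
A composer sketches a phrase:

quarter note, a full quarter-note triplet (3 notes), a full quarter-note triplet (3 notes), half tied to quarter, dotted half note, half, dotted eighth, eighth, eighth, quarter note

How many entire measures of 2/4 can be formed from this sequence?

One bar of 2/4 = 8 sixteenth notes.
In sixteenth notes: quarter note = 4; a full quarter-note triplet (3 notes) (three triplet quarters span one half) = 8; a full quarter-note triplet (3 notes) (three triplet quarters span one half) = 8; half tied to quarter (half + quarter) = 12; dotted half note = 12; half = 8; dotted eighth = 3; eighth = 2; eighth = 2; quarter note = 4.
Sum: 4 + 8 + 8 + 12 + 12 + 8 + 3 + 2 + 2 + 4 = 63.
63 ÷ 8 = 7 complete bars with 7 left over.

7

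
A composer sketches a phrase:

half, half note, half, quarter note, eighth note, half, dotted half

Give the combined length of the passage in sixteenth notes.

50

Each duration in sixteenth notes: half = 8; half note = 8; half = 8; quarter note = 4; eighth note = 2; half = 8; dotted half = 12.
Altogether 8 + 8 + 8 + 4 + 2 + 8 + 12 = 50 sixteenth notes.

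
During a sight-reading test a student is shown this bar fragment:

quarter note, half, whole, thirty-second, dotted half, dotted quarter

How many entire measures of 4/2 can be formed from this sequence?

1

One bar of 4/2 = 64 thirty-second notes.
Working in thirty-second notes: quarter note = 8; half = 16; whole = 32; thirty-second = 1; dotted half = 24; dotted quarter = 12.
Adding: 8 + 16 + 32 + 1 + 24 + 12 = 93.
93 ÷ 64 = 1 complete bar with 29 left over.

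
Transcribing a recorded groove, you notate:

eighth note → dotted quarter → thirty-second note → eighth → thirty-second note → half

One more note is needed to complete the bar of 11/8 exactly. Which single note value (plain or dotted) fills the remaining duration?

dotted eighth note

The bar of 11/8 = 44 thirty-second notes.
Working in thirty-second notes: eighth note = 4; dotted quarter = 12; thirty-second note = 1; eighth = 4; thirty-second note = 1; half = 16.
Sum: 4 + 12 + 1 + 4 + 1 + 16 = 38.
Remaining: 44 − 38 = 6 thirty-second notes, which is a dotted eighth note.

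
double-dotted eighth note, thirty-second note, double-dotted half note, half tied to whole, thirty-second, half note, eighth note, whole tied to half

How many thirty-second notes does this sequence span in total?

Each duration in thirty-second notes: double-dotted eighth note = 7; thirty-second note = 1; double-dotted half note = 28; half tied to whole (half + whole) = 48; thirty-second = 1; half note = 16; eighth note = 4; whole tied to half (whole + half) = 48.
Altogether 7 + 1 + 28 + 48 + 1 + 16 + 4 + 48 = 153 thirty-second notes.

153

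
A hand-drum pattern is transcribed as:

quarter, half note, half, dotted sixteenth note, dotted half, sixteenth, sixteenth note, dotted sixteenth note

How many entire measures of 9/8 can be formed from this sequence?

One bar of 9/8 = 36 thirty-second notes.
Working in thirty-second notes: quarter = 8; half note = 16; half = 16; dotted sixteenth note = 3; dotted half = 24; sixteenth = 2; sixteenth note = 2; dotted sixteenth note = 3.
Sum: 8 + 16 + 16 + 3 + 24 + 2 + 2 + 3 = 74.
74 ÷ 36 = 2 complete bars with 2 left over.

2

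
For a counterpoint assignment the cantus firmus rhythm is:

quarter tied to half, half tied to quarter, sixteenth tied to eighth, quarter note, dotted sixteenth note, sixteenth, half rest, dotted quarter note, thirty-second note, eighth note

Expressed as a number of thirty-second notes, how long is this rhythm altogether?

100

Each duration in thirty-second notes: quarter tied to half (quarter + half) = 24; half tied to quarter (half + quarter) = 24; sixteenth tied to eighth (sixteenth + eighth) = 6; quarter note = 8; dotted sixteenth note = 3; sixteenth = 2; half rest = 16; dotted quarter note = 12; thirty-second note = 1; eighth note = 4.
Altogether 24 + 24 + 6 + 8 + 3 + 2 + 16 + 12 + 1 + 4 = 100 thirty-second notes.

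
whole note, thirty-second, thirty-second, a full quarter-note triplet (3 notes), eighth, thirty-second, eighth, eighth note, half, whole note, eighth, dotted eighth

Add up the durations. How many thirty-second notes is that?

121

Working in thirty-second notes: whole note = 32; thirty-second = 1; thirty-second = 1; a full quarter-note triplet (3 notes) (three triplet quarters span one half) = 16; eighth = 4; thirty-second = 1; eighth = 4; eighth note = 4; half = 16; whole note = 32; eighth = 4; dotted eighth = 6.
Adding: 32 + 1 + 1 + 16 + 4 + 1 + 4 + 4 + 16 + 32 + 4 + 6 = 121 thirty-second notes.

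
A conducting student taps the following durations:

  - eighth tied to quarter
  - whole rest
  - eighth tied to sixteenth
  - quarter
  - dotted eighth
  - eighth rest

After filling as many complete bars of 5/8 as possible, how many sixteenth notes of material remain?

One bar of 5/8 = 10 sixteenth notes.
Express everything in sixteenth notes: eighth tied to quarter (eighth + quarter) = 6; whole rest = 16; eighth tied to sixteenth (eighth + sixteenth) = 3; quarter = 4; dotted eighth = 3; eighth rest = 2.
Sum: 6 + 16 + 3 + 4 + 3 + 2 = 34.
34 ÷ 10 = 3 complete bars with 4 sixteenth notes remaining.

4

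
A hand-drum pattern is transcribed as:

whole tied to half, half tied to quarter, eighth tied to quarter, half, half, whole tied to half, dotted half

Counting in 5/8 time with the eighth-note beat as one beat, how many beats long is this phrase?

One eighth-note beat = 2 sixteenth notes.
In sixteenth notes: whole tied to half (whole + half) = 24; half tied to quarter (half + quarter) = 12; eighth tied to quarter (eighth + quarter) = 6; half = 8; half = 8; whole tied to half (whole + half) = 24; dotted half = 12.
Total: 24 + 12 + 6 + 8 + 8 + 24 + 12 = 94.
94 ÷ 2 = 47 beats.

47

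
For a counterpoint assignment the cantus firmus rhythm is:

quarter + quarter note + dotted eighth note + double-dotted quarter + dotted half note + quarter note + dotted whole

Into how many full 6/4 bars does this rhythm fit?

One bar of 6/4 = 24 sixteenth notes.
Working in sixteenth notes: quarter = 4; quarter note = 4; dotted eighth note = 3; double-dotted quarter = 7; dotted half note = 12; quarter note = 4; dotted whole = 24.
Altogether 4 + 4 + 3 + 7 + 12 + 4 + 24 = 58.
58 ÷ 24 = 2 complete bars with 10 left over.

2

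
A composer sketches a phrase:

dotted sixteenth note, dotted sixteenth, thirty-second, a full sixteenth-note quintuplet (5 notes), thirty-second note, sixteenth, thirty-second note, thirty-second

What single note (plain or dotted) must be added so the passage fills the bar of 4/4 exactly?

dotted quarter note

The bar of 4/4 = 32 thirty-second notes.
Working in thirty-second notes: dotted sixteenth note = 3; dotted sixteenth = 3; thirty-second = 1; a full sixteenth-note quintuplet (5 notes) (five quintuplet sixteenths span one quarter) = 8; thirty-second note = 1; sixteenth = 2; thirty-second note = 1; thirty-second = 1.
Altogether 3 + 3 + 1 + 8 + 1 + 2 + 1 + 1 = 20.
Remaining: 32 − 20 = 12 thirty-second notes, which is a dotted quarter note.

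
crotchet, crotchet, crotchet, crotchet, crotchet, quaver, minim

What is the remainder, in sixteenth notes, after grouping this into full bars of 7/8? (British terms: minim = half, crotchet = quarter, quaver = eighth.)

2

One bar of 7/8 = 7 eighth notes.
Convert each value to eighth notes: crotchet = 2; crotchet = 2; crotchet = 2; crotchet = 2; crotchet = 2; quaver = 1; minim = 4.
Total: 2 + 2 + 2 + 2 + 2 + 1 + 4 = 15.
15 ÷ 7 = 2 complete bars with 1 eighth note remaining = 2 sixteenth notes.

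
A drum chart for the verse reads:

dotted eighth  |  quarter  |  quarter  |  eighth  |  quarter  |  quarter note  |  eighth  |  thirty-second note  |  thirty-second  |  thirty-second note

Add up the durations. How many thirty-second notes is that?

49

Each duration in thirty-second notes: dotted eighth = 6; quarter = 8; quarter = 8; eighth = 4; quarter = 8; quarter note = 8; eighth = 4; thirty-second note = 1; thirty-second = 1; thirty-second note = 1.
Adding: 6 + 8 + 8 + 4 + 8 + 8 + 4 + 1 + 1 + 1 = 49 thirty-second notes.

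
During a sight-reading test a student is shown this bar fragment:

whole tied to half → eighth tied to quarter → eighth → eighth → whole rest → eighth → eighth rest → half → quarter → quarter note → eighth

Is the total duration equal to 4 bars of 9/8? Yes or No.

One bar of 9/8 = 9 eighth notes, so 4 bars = 36.
Working in eighth notes: whole tied to half (whole + half) = 12; eighth tied to quarter (eighth + quarter) = 3; eighth = 1; eighth = 1; whole rest = 8; eighth = 1; eighth rest = 1; half = 4; quarter = 2; quarter note = 2; eighth = 1.
Altogether 12 + 3 + 1 + 1 + 8 + 1 + 1 + 4 + 2 + 2 + 1 = 36.
36 equals 36, so the answer is Yes.

Yes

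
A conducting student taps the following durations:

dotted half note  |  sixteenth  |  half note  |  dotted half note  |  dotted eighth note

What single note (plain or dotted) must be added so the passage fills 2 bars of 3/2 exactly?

dotted half note

2 bars of 3/2 = 48 sixteenth notes.
Working in sixteenth notes: dotted half note = 12; sixteenth = 1; half note = 8; dotted half note = 12; dotted eighth note = 3.
Altogether 12 + 1 + 8 + 12 + 3 = 36.
Remaining: 48 − 36 = 12 sixteenth notes, which is a dotted half note.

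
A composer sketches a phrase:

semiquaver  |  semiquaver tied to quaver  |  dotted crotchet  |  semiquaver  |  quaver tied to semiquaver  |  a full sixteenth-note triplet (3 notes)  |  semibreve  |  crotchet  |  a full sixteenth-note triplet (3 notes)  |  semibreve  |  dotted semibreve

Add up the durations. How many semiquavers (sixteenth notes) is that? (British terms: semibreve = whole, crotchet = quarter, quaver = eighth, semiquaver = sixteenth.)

78

Working in sixteenth notes: semiquaver = 1; semiquaver tied to quaver (semiquaver + quaver) = 3; dotted crotchet = 6; semiquaver = 1; quaver tied to semiquaver (quaver + semiquaver) = 3; a full sixteenth-note triplet (3 notes) (three triplet sixteenths span one eighth) = 2; semibreve = 16; crotchet = 4; a full sixteenth-note triplet (3 notes) (three triplet sixteenths span one eighth) = 2; semibreve = 16; dotted semibreve = 24.
Sum: 1 + 3 + 6 + 1 + 3 + 2 + 16 + 4 + 2 + 16 + 24 = 78 sixteenth notes.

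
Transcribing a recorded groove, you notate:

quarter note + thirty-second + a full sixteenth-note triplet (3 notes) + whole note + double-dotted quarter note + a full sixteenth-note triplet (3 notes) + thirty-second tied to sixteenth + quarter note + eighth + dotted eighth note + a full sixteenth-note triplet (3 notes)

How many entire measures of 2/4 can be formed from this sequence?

One bar of 2/4 = 16 thirty-second notes.
Working in thirty-second notes: quarter note = 8; thirty-second = 1; a full sixteenth-note triplet (3 notes) (three triplet sixteenths span one eighth) = 4; whole note = 32; double-dotted quarter note = 14; a full sixteenth-note triplet (3 notes) (three triplet sixteenths span one eighth) = 4; thirty-second tied to sixteenth (thirty-second + sixteenth) = 3; quarter note = 8; eighth = 4; dotted eighth note = 6; a full sixteenth-note triplet (3 notes) (three triplet sixteenths span one eighth) = 4.
Altogether 8 + 1 + 4 + 32 + 14 + 4 + 3 + 8 + 4 + 6 + 4 = 88.
88 ÷ 16 = 5 complete bars with 8 left over.

5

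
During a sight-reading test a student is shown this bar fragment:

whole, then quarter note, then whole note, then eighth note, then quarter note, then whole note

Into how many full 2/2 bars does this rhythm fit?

3

One bar of 2/2 = 8 eighth notes.
Express everything in eighth notes: whole = 8; quarter note = 2; whole note = 8; eighth note = 1; quarter note = 2; whole note = 8.
Adding: 8 + 2 + 8 + 1 + 2 + 8 = 29.
29 ÷ 8 = 3 complete bars with 5 left over.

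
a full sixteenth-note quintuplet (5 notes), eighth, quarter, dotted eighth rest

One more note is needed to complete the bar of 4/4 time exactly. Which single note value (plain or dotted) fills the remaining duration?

dotted eighth note

The bar of 4/4 = 16 sixteenth notes.
In sixteenth notes: a full sixteenth-note quintuplet (5 notes) (five quintuplet sixteenths span one quarter) = 4; eighth = 2; quarter = 4; dotted eighth rest = 3.
Total: 4 + 2 + 4 + 3 = 13.
Remaining: 16 − 13 = 3 sixteenth notes, which is a dotted eighth note.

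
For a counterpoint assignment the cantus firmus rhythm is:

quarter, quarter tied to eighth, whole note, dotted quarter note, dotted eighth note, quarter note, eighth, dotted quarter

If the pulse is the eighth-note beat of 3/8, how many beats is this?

One eighth-note beat = 2 sixteenth notes.
Working in sixteenth notes: quarter = 4; quarter tied to eighth (quarter + eighth) = 6; whole note = 16; dotted quarter note = 6; dotted eighth note = 3; quarter note = 4; eighth = 2; dotted quarter = 6.
Sum: 4 + 6 + 16 + 6 + 3 + 4 + 2 + 6 = 47.
47 ÷ 2 = 23.5 beats.

23.5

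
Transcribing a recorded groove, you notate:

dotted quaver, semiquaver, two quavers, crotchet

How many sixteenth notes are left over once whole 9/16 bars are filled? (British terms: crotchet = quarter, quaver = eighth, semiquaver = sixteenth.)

3

One bar of 9/16 = 9 sixteenth notes.
Express everything in sixteenth notes: dotted quaver = 3; semiquaver = 1; quaver = 2; quaver = 2; crotchet = 4.
Total: 3 + 1 + 2 + 2 + 4 = 12.
12 ÷ 9 = 1 complete bar with 3 sixteenth notes remaining.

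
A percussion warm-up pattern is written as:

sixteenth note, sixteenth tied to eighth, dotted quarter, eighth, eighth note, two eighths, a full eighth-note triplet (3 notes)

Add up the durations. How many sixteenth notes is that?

Working in sixteenth notes: sixteenth note = 1; sixteenth tied to eighth (sixteenth + eighth) = 3; dotted quarter = 6; eighth = 2; eighth note = 2; eighth = 2; eighth = 2; a full eighth-note triplet (3 notes) (three triplet eighths span one quarter) = 4.
Sum: 1 + 3 + 6 + 2 + 2 + 2 + 2 + 4 = 22 sixteenth notes.

22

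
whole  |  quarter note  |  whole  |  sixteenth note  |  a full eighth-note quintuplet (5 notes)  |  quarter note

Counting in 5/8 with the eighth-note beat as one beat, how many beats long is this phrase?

One eighth-note beat = 2 sixteenth notes.
Working in sixteenth notes: whole = 16; quarter note = 4; whole = 16; sixteenth note = 1; a full eighth-note quintuplet (5 notes) (five quintuplet eighths span one half) = 8; quarter note = 4.
Sum: 16 + 4 + 16 + 1 + 8 + 4 = 49.
49 ÷ 2 = 24.5 beats.

24.5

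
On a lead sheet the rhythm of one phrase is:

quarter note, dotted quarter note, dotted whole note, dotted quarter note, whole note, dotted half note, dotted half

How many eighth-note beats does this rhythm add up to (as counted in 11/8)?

40

One eighth-note beat = 2 sixteenth notes.
In sixteenth notes: quarter note = 4; dotted quarter note = 6; dotted whole note = 24; dotted quarter note = 6; whole note = 16; dotted half note = 12; dotted half = 12.
Total: 4 + 6 + 24 + 6 + 16 + 12 + 12 = 80.
80 ÷ 2 = 40 beats.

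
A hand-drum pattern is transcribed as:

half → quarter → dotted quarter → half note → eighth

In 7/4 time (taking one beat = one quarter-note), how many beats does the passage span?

One quarter-note beat = 2 eighth notes.
Each duration in eighth notes: half = 4; quarter = 2; dotted quarter = 3; half note = 4; eighth = 1.
Sum: 4 + 2 + 3 + 4 + 1 = 14.
14 ÷ 2 = 7 beats.

7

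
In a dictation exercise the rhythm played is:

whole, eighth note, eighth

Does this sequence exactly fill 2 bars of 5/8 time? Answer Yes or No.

Yes

One bar of 5/8 = 5 eighth notes, so 2 bars = 10.
Each duration in eighth notes: whole = 8; eighth note = 1; eighth = 1.
Adding: 8 + 1 + 1 = 10.
10 equals 10, so the answer is Yes.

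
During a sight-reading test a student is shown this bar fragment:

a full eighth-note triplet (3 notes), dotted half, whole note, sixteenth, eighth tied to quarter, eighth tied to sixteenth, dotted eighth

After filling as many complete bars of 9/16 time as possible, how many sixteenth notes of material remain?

0

One bar of 9/16 = 9 sixteenth notes.
In sixteenth notes: a full eighth-note triplet (3 notes) (three triplet eighths span one quarter) = 4; dotted half = 12; whole note = 16; sixteenth = 1; eighth tied to quarter (eighth + quarter) = 6; eighth tied to sixteenth (eighth + sixteenth) = 3; dotted eighth = 3.
Total: 4 + 12 + 16 + 1 + 6 + 3 + 3 = 45.
45 ÷ 9 = 5 complete bars with 0 sixteenth notes remaining.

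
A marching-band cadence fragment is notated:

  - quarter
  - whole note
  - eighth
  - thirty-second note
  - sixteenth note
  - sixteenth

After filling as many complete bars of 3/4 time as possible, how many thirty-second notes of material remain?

One bar of 3/4 = 24 thirty-second notes.
In thirty-second notes: quarter = 8; whole note = 32; eighth = 4; thirty-second note = 1; sixteenth note = 2; sixteenth = 2.
Total: 8 + 32 + 4 + 1 + 2 + 2 = 49.
49 ÷ 24 = 2 complete bars with 1 thirty-second note remaining.

1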